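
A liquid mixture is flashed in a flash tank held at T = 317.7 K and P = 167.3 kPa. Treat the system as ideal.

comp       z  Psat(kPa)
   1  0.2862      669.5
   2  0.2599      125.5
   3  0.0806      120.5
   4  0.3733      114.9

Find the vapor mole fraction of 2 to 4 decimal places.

Raoult's law: Kᵢ = Pᵢˢᵃᵗ/P = Pᵢˢᵃᵗ/167.3.
  K_1 = 669.5/167.3 = 4.001793, K_2 = 125.5/167.3 = 0.750149, K_3 = 120.5/167.3 = 0.720263, K_4 = 114.9/167.3 = 0.686790
Let β = V/F and solve Σ zᵢ(Kᵢ−1)/(1+β(Kᵢ−1)) = 0.
Feasibility: ΣzᵢKᵢ = 1.6547, Σzᵢ/Kᵢ = 1.0734 — both > 1, two phases present.
Newton iteration, β⁰ = 0.31:
  β = 0.3100: g = 0.22044, g' = -0.7635 → β = 0.5987
  β = 0.5987: g = 0.05978, g' = -0.4166 → β = 0.7422
  β = 0.7422: g = 0.00564, g' = -0.3442 → β = 0.7586
  β = 0.7586: g = 0.00005, g' = -0.3380 → β = 0.7587
Converged at β = 0.7587.
Compositions from xᵢ = zᵢ/(1+β(Kᵢ−1)), yᵢ = Kᵢxᵢ:
  1: x = 0.0873, y = 0.3494
  2: x = 0.3207, y = 0.2406
  3: x = 0.1023, y = 0.0737
  4: x = 0.4897, y = 0.3363

y_2 = 0.2406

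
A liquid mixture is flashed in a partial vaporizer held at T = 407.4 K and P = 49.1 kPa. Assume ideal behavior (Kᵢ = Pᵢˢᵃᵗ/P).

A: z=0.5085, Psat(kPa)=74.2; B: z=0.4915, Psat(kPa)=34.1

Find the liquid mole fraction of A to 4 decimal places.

x_A = 0.3741

Raoult's law: Kᵢ = Pᵢˢᵃᵗ/P = Pᵢˢᵃᵗ/49.1.
  K_A = 74.2/49.1 = 1.511202, K_B = 34.1/49.1 = 0.694501
Material balance + equilibrium reduce to Σ zᵢ(Kᵢ−1)/(1+V/F(Kᵢ−1)) = 0.
g(0) = ΣzᵢKᵢ − 1 = 0.1098 and g(1) = 1 − Σzᵢ/Kᵢ = -0.0442, so a root lies in (0, 1).
Binary case is linear: z₁(K₁−1)(1+V/F(K₂−1)) + z₂(K₂−1)(1+V/F(K₁−1)) = 0
⇒ V/F = [z₁(K₁−1)+z₂(K₂−1)] / [−(K₁−1)(K₂−1)] = 0.10979/0.15617 = 0.7030
Compositions from xᵢ = zᵢ/(1+V/F(Kᵢ−1)), yᵢ = Kᵢxᵢ:
  A: x = 0.3741, y = 0.5653
  B: x = 0.6259, y = 0.4347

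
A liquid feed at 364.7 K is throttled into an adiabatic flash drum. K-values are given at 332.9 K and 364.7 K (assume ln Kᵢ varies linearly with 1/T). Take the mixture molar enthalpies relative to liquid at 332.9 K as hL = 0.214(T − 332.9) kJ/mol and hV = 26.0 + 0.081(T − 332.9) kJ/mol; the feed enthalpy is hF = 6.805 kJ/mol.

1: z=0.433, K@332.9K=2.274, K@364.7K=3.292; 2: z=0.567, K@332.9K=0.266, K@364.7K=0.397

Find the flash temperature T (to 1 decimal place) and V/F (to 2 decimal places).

Adiabatic flash: solve Rachford–Rice at each trial T, then check hF = ψ·hV(T) + (1−ψ)·hL(T).
  T = 332.9 K: K = (2.274, 0.266), RR gives ψ = 0.145, H_out = 3.766 kJ/mol
  T = 364.7 K: K = (3.292, 0.397), RR gives ψ = 0.471, H_out = 17.052 kJ/mol
  T = 348.8 K: K = (2.759, 0.328), RR gives ψ = 0.322, H_out = 11.093 kJ/mol
  T = 340.9 K: K = (2.512, 0.296), RR gives ψ = 0.240, H_out = 7.704 kJ/mol
  T = 336.9 K: K = (2.391, 0.281), RR gives ψ = 0.195, H_out = 5.814 kJ/mol
  T = 338.9 K: K = (2.451, 0.289), RR gives ψ = 0.218, H_out = 6.777 kJ/mol
Linear interpolation between T = 338.9 (H_out = 6.777) and T = 340.9 (H_out = 7.704) on hF = 6.805 gives T ≈ 339.0 K, at which ψ = 0.22.

T = 339.0 K, V/F = 0.22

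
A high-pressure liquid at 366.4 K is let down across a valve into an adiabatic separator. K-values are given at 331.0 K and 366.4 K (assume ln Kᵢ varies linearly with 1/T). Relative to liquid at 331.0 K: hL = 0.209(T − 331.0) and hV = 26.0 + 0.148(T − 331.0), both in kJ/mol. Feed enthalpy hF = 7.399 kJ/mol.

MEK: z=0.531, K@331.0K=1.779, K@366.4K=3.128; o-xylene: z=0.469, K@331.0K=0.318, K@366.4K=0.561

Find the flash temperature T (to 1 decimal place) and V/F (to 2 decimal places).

Adiabatic flash: solve Rachford–Rice at each trial T, then check hF = ψ·hV(T) + (1−ψ)·hL(T).
  T = 331.0 K: K = (1.779, 0.318), RR gives ψ = 0.177, H_out = 4.590 kJ/mol
  T = 366.4 K: K = (3.128, 0.561), RR gives ψ = 0.989, H_out = 30.981 kJ/mol
  T = 348.7 K: K = (2.393, 0.429), RR gives ψ = 0.592, H_out = 18.463 kJ/mol
  T = 339.9 K: K = (2.073, 0.371), RR gives ψ = 0.407, H_out = 12.220 kJ/mol
  T = 335.4 K: K = (1.921, 0.343), RR gives ψ = 0.299, H_out = 8.624 kJ/mol
  T = 333.2 K: K = (1.849, 0.331), RR gives ψ = 0.241, H_out = 6.688 kJ/mol
Linear interpolation between T = 333.2 (H_out = 6.688) and T = 335.4 (H_out = 8.624) on hF = 7.399 gives T ≈ 334.0 K, at which ψ = 0.26.

T = 334.0 K, V/F = 0.26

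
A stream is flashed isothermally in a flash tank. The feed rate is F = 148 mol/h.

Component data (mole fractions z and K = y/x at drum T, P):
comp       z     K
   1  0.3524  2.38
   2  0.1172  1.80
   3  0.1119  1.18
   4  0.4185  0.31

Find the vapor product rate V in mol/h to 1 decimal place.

Material balance + equilibrium reduce to Σ zᵢ(Kᵢ−1)/(1+β(Kᵢ−1)) = 0.
g(0) = ΣzᵢKᵢ − 1 = 0.3114 and g(1) = 1 − Σzᵢ/Kᵢ = -0.6580, so a root lies in (0, 1).
Newton–Raphson from β = 0.46:
  β = 0.4600: g = -0.03842, g' = -0.7219 → β = 0.4068
  β = 0.4068: g = -0.00046, g' = -0.7062 → β = 0.4061
Converged at β = 0.4061.
Then V = β·F = 0.4061·148 = 60.1 mol/h and L = F − V = 87.9 mol/h.

V = 60.1 mol/h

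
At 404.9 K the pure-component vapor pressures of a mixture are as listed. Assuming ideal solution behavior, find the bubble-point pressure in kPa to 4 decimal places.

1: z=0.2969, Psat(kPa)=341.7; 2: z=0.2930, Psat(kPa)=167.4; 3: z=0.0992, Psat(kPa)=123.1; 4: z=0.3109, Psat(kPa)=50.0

Pbub = 178.2554 kPa

At the bubble point ψ → 0, so ΣzᵢKᵢ = 1 with Kᵢ = Pᵢˢᵃᵗ/P ⇒ P = ΣzᵢPᵢˢᵃᵗ.
P = 0.2969·341.7 + 0.2930·167.4 + 0.0992·123.1 + 0.3109·50.0 = 178.2554 kPa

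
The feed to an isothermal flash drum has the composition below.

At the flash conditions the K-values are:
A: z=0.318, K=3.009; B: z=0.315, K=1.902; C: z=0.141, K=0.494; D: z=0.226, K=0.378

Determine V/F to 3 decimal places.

V/F = 0.814

Iterate (Newton) starting at V/F = 0.32:
  V/F = 0.320: g = 0.3487, g' = -0.818 → V/F = 0.747
  V/F = 0.747: g = 0.0483, g' = -0.695 → V/F = 0.816
  V/F = 0.816: g = -0.0013, g' = -0.735 → V/F = 0.814
Converged at V/F = 0.814.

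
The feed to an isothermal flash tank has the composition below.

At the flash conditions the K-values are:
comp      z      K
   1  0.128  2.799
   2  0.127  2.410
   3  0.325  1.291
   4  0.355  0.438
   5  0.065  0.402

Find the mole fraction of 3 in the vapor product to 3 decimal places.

Material balance + equilibrium reduce to Σ zᵢ(Kᵢ−1)/(1+ψ(Kᵢ−1)) = 0.
Feasibility: ΣzᵢKᵢ = 1.266, Σzᵢ/Kᵢ = 1.322 — both > 1, two phases present.
Newton iteration, ψ⁰ = 0.43:
  ψ = 0.430: g = 0.0100, g' = -0.488 → ψ = 0.450
Converged at ψ = 0.450.
Compositions from xᵢ = zᵢ/(1+ψ(Kᵢ−1)), yᵢ = Kᵢxᵢ:
  1: x = 0.071, y = 0.198
  2: x = 0.078, y = 0.187
  3: x = 0.287, y = 0.371
  4: x = 0.475, y = 0.208
  5: x = 0.089, y = 0.036

y_3 = 0.371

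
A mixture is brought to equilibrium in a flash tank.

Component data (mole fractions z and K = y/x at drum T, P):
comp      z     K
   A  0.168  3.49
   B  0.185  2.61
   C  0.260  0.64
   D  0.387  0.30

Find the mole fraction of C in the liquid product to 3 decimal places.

x_C = 0.291

Rachford–Rice: g(β) = Σ zᵢ(Kᵢ−1)/(1+β(Kᵢ−1)) = 0.
Check two-phase: ΣzᵢKᵢ = 1.352 > 1 and Σzᵢ/Kᵢ = 1.815 > 1, so g(0) = 0.352 > 0 and g(1) = -0.815 < 0.
Iterate (Newton) starting at β = 0.5:
  β = 0.500: g = -0.1796, g' = -0.853 → β = 0.289
  β = 0.289: g = 0.0021, g' = -0.915 → β = 0.292
Converged at β = 0.292.
Compositions from xᵢ = zᵢ/(1+β(Kᵢ−1)), yᵢ = Kᵢxᵢ:
  A: x = 0.097, y = 0.340
  B: x = 0.126, y = 0.329
  C: x = 0.291, y = 0.186
  D: x = 0.486, y = 0.146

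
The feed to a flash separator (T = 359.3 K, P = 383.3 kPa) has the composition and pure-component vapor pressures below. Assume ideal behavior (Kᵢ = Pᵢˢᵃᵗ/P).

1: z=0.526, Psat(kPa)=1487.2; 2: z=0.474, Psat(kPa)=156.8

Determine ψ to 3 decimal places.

Raoult's law: Kᵢ = Pᵢˢᵃᵗ/P = Pᵢˢᵃᵗ/383.3.
  K_1 = 1487.2/383.3 = 3.87999, K_2 = 156.8/383.3 = 0.40908
Rachford–Rice: g(ψ) = Σ zᵢ(Kᵢ−1)/(1+ψ(Kᵢ−1)) = 0.
Feasibility: ΣzᵢKᵢ = 2.235, Σzᵢ/Kᵢ = 1.294 — both > 1, two phases present.
Binary case is linear: z₁(K₁−1)(1+ψ(K₂−1)) + z₂(K₂−1)(1+ψ(K₁−1)) = 0
⇒ ψ = [z₁(K₁−1)+z₂(K₂−1)] / [−(K₁−1)(K₂−1)] = 1.2348/1.7018 = 0.726

ψ = 0.726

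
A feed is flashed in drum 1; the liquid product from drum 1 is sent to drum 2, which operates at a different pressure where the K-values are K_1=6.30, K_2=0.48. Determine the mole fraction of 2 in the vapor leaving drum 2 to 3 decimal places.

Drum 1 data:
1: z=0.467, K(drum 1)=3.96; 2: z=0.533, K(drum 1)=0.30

y_2 (drum 2) = 0.437

Drum 1:
Rachford–Rice: g(ψ₁) = Σ zᵢ(Kᵢ−1)/(1+ψ₁(Kᵢ−1)) = 0.
Check two-phase: ΣzᵢKᵢ = 2.009 > 1 and Σzᵢ/Kᵢ = 1.895 > 1, so g(0) = 1.009 > 0 and g(1) = -0.895 < 0.
Binary case is linear: z₁(K₁−1)(1+ψ₁(K₂−1)) + z₂(K₂−1)(1+ψ₁(K₁−1)) = 0
⇒ ψ₁ = [z₁(K₁−1)+z₂(K₂−1)] / [−(K₁−1)(K₂−1)] = 1.0092/2.0720 = 0.487
Drum-1 compositions:
  1: x = 0.191, y = 0.757
  2: x = 0.809, y = 0.243
Drum-2 feed = drum-1 liquid: z₂ = (0.1913, 0.8087).
Drum 2:
Material balance + equilibrium reduce to Σ zᵢ(Kᵢ−1)/(1+ψ₂(Kᵢ−1)) = 0.
g(0) = ΣzᵢKᵢ − 1 = 0.593 and g(1) = 1 − Σzᵢ/Kᵢ = -0.715, so a root lies in (0, 1).
Iterate (Newton) starting at ψ₂ = 0.38:
  ψ₂ = 0.380: g = -0.1878, g' = -0.931 → ψ₂ = 0.178
  ψ₂ = 0.178: g = 0.0576, g' = -1.686 → ψ₂ = 0.212
  ψ₂ = 0.212: g = 0.0040, g' = -1.465 → ψ₂ = 0.215
Converged at ψ₂ = 0.215.
  1: x = 0.089, y = 0.563
  2: x = 0.911, y = 0.437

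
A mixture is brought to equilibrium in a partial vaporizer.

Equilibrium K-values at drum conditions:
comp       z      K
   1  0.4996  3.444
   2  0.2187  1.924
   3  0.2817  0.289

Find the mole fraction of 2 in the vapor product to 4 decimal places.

y_2 = 0.2353

Newton–Raphson from β = 0.53:
  β = 0.5300: g = 0.34621, g' = -1.0173 → β = 0.8703
  β = 0.8703: g = -0.02296, g' = -1.3426 → β = 0.8532
  β = 0.8532: g = -0.00044, g' = -1.2923 → β = 0.8529
Converged at β = 0.8529.
Compositions from xᵢ = zᵢ/(1+β(Kᵢ−1)), yᵢ = Kᵢxᵢ:
  1: x = 0.1620, y = 0.5578
  2: x = 0.1223, y = 0.2353
  3: x = 0.7157, y = 0.2068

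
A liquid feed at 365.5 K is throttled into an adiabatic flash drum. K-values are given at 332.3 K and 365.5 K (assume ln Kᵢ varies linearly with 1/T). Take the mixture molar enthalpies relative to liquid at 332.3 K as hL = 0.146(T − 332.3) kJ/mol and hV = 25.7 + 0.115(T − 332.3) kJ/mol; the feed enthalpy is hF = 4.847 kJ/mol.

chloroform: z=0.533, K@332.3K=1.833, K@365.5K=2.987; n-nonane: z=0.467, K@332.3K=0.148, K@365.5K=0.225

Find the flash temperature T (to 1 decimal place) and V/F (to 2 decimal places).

Adiabatic flash: solve Rachford–Rice at each trial T, then check hF = ψ·hV(T) + (1−ψ)·hL(T).
  T = 332.3 K: K = (1.833, 0.148), RR gives ψ = 0.065, H_out = 1.670 kJ/mol
  T = 365.5 K: K = (2.987, 0.225), RR gives ψ = 0.453, H_out = 16.016 kJ/mol
  T = 348.9 K: K = (2.367, 0.184), RR gives ψ = 0.312, H_out = 10.278 kJ/mol
  T = 340.6 K: K = (2.090, 0.166), RR gives ψ = 0.210, H_out = 6.559 kJ/mol
  T = 336.5 K: K = (1.960, 0.157), RR gives ψ = 0.146, H_out = 4.340 kJ/mol
  T = 338.6 K: K = (2.026, 0.161), RR gives ψ = 0.180, H_out = 5.517 kJ/mol
Linear interpolation between T = 336.5 (H_out = 4.340) and T = 338.6 (H_out = 5.517) on hF = 4.847 gives T ≈ 337.4 K, at which ψ = 0.16.

T = 337.4 K, V/F = 0.16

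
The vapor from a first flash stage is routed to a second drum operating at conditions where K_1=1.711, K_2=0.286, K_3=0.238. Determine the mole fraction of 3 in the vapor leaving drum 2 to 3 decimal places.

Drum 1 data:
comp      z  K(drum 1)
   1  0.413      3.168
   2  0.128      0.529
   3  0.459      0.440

y_3 (drum 2) = 0.088

Drum 1:
Iterate (Newton) starting at ψ₁ = 0.48:
  ψ₁ = 0.480: g = 0.0093, g' = -0.783 → ψ₁ = 0.492
Converged at ψ₁ = 0.492.
Drum-1 compositions:
  1: x = 0.200, y = 0.633
  2: x = 0.167, y = 0.088
  3: x = 0.634, y = 0.279
Drum-2 feed = drum-1 vapor: z₂ = (0.6331, 0.0881, 0.2788).
Drum 2:
Iterate (Newton) starting at ψ₂ = 0.5:
  ψ₂ = 0.500: g = -0.1089, g' = -0.705 → ψ₂ = 0.346
  ψ₂ = 0.346: g = -0.0105, g' = -0.584 → ψ₂ = 0.328
  ψ₂ = 0.328: g = -0.0001, g' = -0.575 → ψ₂ = 0.327
Converged at ψ₂ = 0.327.
  1: x = 0.514, y = 0.879
  2: x = 0.115, y = 0.033
  3: x = 0.371, y = 0.088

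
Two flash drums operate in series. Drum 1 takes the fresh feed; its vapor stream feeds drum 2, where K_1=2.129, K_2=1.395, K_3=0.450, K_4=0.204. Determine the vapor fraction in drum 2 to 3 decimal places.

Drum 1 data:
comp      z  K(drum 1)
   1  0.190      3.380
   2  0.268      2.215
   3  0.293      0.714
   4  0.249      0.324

Drum 1:
Newton iteration, ψ₁⁰ = 0.66:
  ψ₁ = 0.660: g = -0.0506, g' = -0.692 → ψ₁ = 0.587
  ψ₁ = 0.587: g = -0.0010, g' = -0.669 → ψ₁ = 0.585
Converged at ψ₁ = 0.585.
Drum-1 compositions:
  1: x = 0.079, y = 0.268
  2: x = 0.157, y = 0.347
  3: x = 0.352, y = 0.251
  4: x = 0.412, y = 0.134
Drum-2 feed = drum-1 vapor: z₂ = (0.2683, 0.3469, 0.2513, 0.1335).
Drum 2:
Material balance + equilibrium reduce to Σ zᵢ(Kᵢ−1)/(1+ψ₂(Kᵢ−1)) = 0.
Check two-phase: ΣzᵢKᵢ = 1.195 > 1 and Σzᵢ/Kᵢ = 1.588 > 1, so g(0) = 0.195 > 0 and g(1) = -0.588 < 0.
Newton–Raphson from ψ₂ = 0.5:
  ψ₂ = 0.500: g = -0.0591, g' = -0.556 → ψ₂ = 0.394
  ψ₂ = 0.394: g = -0.0028, g' = -0.508 → ψ₂ = 0.388
Converged at ψ₂ = 0.388.
  1: x = 0.187, y = 0.397
  2: x = 0.301, y = 0.420
  3: x = 0.319, y = 0.144
  4: x = 0.193, y = 0.039

V/F (drum 2) = 0.388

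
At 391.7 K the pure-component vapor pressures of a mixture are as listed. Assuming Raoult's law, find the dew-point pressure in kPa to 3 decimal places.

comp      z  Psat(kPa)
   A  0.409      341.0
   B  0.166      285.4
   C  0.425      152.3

Pdew = 218.742 kPa

At the dew point ψ → 1, so Σzᵢ/Kᵢ = 1 with Kᵢ = Pᵢˢᵃᵗ/P ⇒ 1/P = Σzᵢ/Pᵢˢᵃᵗ.
1/P = 0.409/341.0 + 0.166/285.4 + 0.425/152.3 = 0.004572 ⇒ P = 218.742 kPa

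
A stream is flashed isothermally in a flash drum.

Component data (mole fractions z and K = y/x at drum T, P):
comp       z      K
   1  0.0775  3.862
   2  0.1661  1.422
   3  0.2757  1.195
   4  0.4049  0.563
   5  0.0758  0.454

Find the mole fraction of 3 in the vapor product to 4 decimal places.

y_3 = 0.3145

Material balance + equilibrium reduce to Σ zᵢ(Kᵢ−1)/(1+V/F(Kᵢ−1)) = 0.
Feasibility: ΣzᵢKᵢ = 1.1273, Σzᵢ/Kᵢ = 1.2537 — both > 1, two phases present.
Newton iteration, V/F⁰ = 0.58:
  V/F = 0.5800: g = -0.10959, g' = -0.3044 → V/F = 0.2200
  V/F = 0.2200: g = 0.00900, g' = -0.3973 → V/F = 0.2426
  V/F = 0.2426: g = 0.00018, g' = -0.3818 → V/F = 0.2431
Converged at V/F = 0.2431.
Compositions from xᵢ = zᵢ/(1+V/F(Kᵢ−1)), yᵢ = Kᵢxᵢ:
  1: x = 0.0457, y = 0.1765
  2: x = 0.1506, y = 0.2142
  3: x = 0.2632, y = 0.3145
  4: x = 0.4530, y = 0.2551
  5: x = 0.0874, y = 0.0397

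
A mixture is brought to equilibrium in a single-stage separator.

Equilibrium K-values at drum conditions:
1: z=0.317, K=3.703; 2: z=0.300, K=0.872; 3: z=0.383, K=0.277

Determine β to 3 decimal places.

β = 0.381

Material balance + equilibrium reduce to Σ zᵢ(Kᵢ−1)/(1+β(Kᵢ−1)) = 0.
Check two-phase: ΣzᵢKᵢ = 1.542 > 1 and Σzᵢ/Kᵢ = 1.812 > 1, so g(0) = 0.542 > 0 and g(1) = -0.812 < 0.
Newton iteration, β⁰ = 0.5:
  β = 0.500: g = -0.1103, g' = -0.916 → β = 0.379
  β = 0.379: g = 0.0010, g' = -0.950 → β = 0.381
Converged at β = 0.381.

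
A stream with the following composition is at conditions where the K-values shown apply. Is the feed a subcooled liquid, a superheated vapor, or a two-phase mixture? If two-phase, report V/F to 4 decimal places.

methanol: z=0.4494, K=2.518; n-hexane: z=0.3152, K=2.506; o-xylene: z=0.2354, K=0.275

ΣzᵢKᵢ = 1.9862; Σzᵢ/Kᵢ = 1.1603.
Both exceed 1, so a two-phase solution exists.
Newton iteration, ψ⁰ = 0.68:
  ψ = 0.6800: g = 0.23359, g' = -0.9066 → ψ = 0.9377
  ψ = 0.9377: g = -0.05469, g' = -1.5060 → ψ = 0.9013
  ψ = 0.9013: g = -0.00308, g' = -1.3437 → ψ = 0.8990
Converged at ψ = 0.8990.

two-phase, V/F = 0.8990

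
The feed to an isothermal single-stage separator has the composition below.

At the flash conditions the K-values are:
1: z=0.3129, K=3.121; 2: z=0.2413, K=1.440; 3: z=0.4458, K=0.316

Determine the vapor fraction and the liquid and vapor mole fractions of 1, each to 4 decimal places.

Rachford–Rice: g(ψ) = Σ zᵢ(Kᵢ−1)/(1+ψ(Kᵢ−1)) = 0.
Check two-phase: ΣzᵢKᵢ = 1.4649 > 1 and Σzᵢ/Kᵢ = 1.6786 > 1, so g(0) = 0.4649 > 0 and g(1) = -0.6786 < 0.
Iterate (Newton) starting at ψ = 0.5:
  ψ = 0.5000: g = -0.05430, g' = -0.8447 → ψ = 0.4357
  ψ = 0.4357: g = -0.00038, g' = -0.8364 → ψ = 0.4353
Converged at ψ = 0.4353.
Compositions from xᵢ = zᵢ/(1+ψ(Kᵢ−1)), yᵢ = Kᵢxᵢ:
  1: x = 0.1627, y = 0.5078
  2: x = 0.2025, y = 0.2916
  3: x = 0.6348, y = 0.2006

ψ = 0.4353, x_1 = 0.1627, y_1 = 0.5078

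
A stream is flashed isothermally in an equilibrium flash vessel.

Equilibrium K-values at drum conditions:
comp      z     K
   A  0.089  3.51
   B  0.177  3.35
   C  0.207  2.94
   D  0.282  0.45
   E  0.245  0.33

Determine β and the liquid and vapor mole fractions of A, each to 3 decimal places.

β = 0.536, x_A = 0.038, y_A = 0.133

Let β = V/F and solve Σ zᵢ(Kᵢ−1)/(1+β(Kᵢ−1)) = 0.
Feasibility: ΣzᵢKᵢ = 1.722, Σzᵢ/Kᵢ = 1.518 — both > 1, two phases present.
Newton iteration, β⁰ = 0.5:
  β = 0.500: g = 0.0334, g' = -0.929 → β = 0.536
Converged at β = 0.536.
Compositions from xᵢ = zᵢ/(1+β(Kᵢ−1)), yᵢ = Kᵢxᵢ:
  A: x = 0.038, y = 0.133
  B: x = 0.078, y = 0.262
  C: x = 0.101, y = 0.298
  D: x = 0.400, y = 0.180
  E: x = 0.382, y = 0.126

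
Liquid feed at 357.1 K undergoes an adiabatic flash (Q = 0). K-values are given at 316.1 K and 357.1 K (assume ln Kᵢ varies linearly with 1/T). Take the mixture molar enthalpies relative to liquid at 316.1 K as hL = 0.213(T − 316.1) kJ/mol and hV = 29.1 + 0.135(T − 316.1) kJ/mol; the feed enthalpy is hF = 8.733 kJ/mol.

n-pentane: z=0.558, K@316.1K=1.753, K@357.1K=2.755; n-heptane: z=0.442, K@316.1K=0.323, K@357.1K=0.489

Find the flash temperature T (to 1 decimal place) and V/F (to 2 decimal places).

T = 318.4 K, V/F = 0.28

Adiabatic flash: solve Rachford–Rice at each trial T, then check hF = ψ·hV(T) + (1−ψ)·hL(T).
  T = 316.1 K: K = (1.753, 0.323), RR gives ψ = 0.237, H_out = 6.904 kJ/mol
  T = 357.1 K: K = (2.755, 0.489), RR gives ψ = 0.840, H_out = 30.494 kJ/mol
  T = 336.6 K: K = (2.228, 0.402), RR gives ψ = 0.574, H_out = 20.150 kJ/mol
  T = 326.4 K: K = (1.985, 0.362), RR gives ψ = 0.426, H_out = 14.244 kJ/mol
  T = 321.2 K: K = (1.866, 0.342), RR gives ψ = 0.338, H_out = 10.781 kJ/mol
  T = 318.6 K: K = (1.808, 0.332), RR gives ψ = 0.289, H_out = 8.876 kJ/mol
  T = 317.4 K: K = (1.782, 0.328), RR gives ψ = 0.265, H_out = 7.948 kJ/mol
Linear interpolation between T = 317.4 (H_out = 7.948) and T = 318.6 (H_out = 8.876) on hF = 8.733 gives T ≈ 318.4 K, at which ψ = 0.28.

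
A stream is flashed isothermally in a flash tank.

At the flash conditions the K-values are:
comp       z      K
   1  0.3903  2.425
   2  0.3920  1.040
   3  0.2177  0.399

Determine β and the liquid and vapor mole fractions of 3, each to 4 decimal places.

β = 0.8484, x_3 = 0.4442, y_3 = 0.1772

Rachford–Rice: g(β) = Σ zᵢ(Kᵢ−1)/(1+β(Kᵢ−1)) = 0.
Feasibility: ΣzᵢKᵢ = 1.4410, Σzᵢ/Kᵢ = 1.0835 — both > 1, two phases present.
Newton–Raphson from β = 0.5:
  β = 0.5000: g = 0.15310, g' = -0.4316 → β = 0.8548
  β = 0.8548: g = -0.00314, g' = -0.4942 → β = 0.8484
Converged at β = 0.8484.
Compositions from xᵢ = zᵢ/(1+β(Kᵢ−1)), yᵢ = Kᵢxᵢ:
  1: x = 0.1767, y = 0.4285
  2: x = 0.3791, y = 0.3943
  3: x = 0.4442, y = 0.1772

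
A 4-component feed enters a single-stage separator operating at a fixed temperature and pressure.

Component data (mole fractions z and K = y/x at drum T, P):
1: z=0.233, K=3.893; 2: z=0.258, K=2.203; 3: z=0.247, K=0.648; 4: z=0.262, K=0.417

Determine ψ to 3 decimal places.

Rachford–Rice: g(ψ) = Σ zᵢ(Kᵢ−1)/(1+ψ(Kᵢ−1)) = 0.
g(0) = ΣzᵢKᵢ − 1 = 0.745 and g(1) = 1 − Σzᵢ/Kᵢ = -0.186, so a root lies in (0, 1).
Newton–Raphson from ψ = 0.7:
  ψ = 0.700: g = 0.0179, g' = -0.631 → ψ = 0.728
Converged at ψ = 0.728.

ψ = 0.728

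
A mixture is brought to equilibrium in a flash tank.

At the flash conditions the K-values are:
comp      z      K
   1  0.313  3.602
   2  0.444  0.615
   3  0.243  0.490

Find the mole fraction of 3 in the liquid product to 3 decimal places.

x_3 = 0.318

Rachford–Rice: g(ψ) = Σ zᵢ(Kᵢ−1)/(1+ψ(Kᵢ−1)) = 0.
Feasibility: ΣzᵢKᵢ = 1.520, Σzᵢ/Kᵢ = 1.305 — both > 1, two phases present.
Newton iteration, ψ⁰ = 0.5:
  ψ = 0.500: g = -0.0241, g' = -0.615 → ψ = 0.461
  ψ = 0.461: g = 0.0005, g' = -0.643 → ψ = 0.462
Converged at ψ = 0.462.
Compositions from xᵢ = zᵢ/(1+ψ(Kᵢ−1)), yᵢ = Kᵢxᵢ:
  1: x = 0.142, y = 0.512
  2: x = 0.540, y = 0.332
  3: x = 0.318, y = 0.156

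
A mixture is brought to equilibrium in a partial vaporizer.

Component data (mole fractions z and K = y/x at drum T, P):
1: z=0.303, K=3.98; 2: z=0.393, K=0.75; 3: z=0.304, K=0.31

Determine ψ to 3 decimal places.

Material balance + equilibrium reduce to Σ zᵢ(Kᵢ−1)/(1+ψ(Kᵢ−1)) = 0.
g(0) = ΣzᵢKᵢ − 1 = 0.595 and g(1) = 1 − Σzᵢ/Kᵢ = -0.581, so a root lies in (0, 1).
Newton iteration, ψ⁰ = 0.5:
  ψ = 0.500: g = -0.0699, g' = -0.803 → ψ = 0.413
  ψ = 0.413: g = 0.0019, g' = -0.854 → ψ = 0.415
Converged at ψ = 0.415.

ψ = 0.415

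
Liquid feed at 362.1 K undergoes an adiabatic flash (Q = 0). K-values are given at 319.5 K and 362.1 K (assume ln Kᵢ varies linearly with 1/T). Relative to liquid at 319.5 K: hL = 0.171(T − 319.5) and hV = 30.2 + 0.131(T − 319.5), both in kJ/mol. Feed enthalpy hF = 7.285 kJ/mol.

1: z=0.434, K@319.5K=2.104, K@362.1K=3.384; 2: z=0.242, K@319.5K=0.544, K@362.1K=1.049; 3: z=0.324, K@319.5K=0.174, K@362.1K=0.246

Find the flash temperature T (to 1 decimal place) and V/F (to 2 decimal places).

Adiabatic flash: solve Rachford–Rice at each trial T, then check hF = ψ·hV(T) + (1−ψ)·hL(T).
  T = 319.5 K: K = (2.104, 0.544, 0.174), RR gives ψ = 0.133, H_out = 4.003 kJ/mol
  T = 362.1 K: K = (3.384, 1.049, 0.246), RR gives ψ = 0.591, H_out = 24.136 kJ/mol
  T = 340.8 K: K = (2.708, 0.771, 0.209), RR gives ψ = 0.405, H_out = 15.534 kJ/mol
  T = 330.1 K: K = (2.395, 0.651, 0.191), RR gives ψ = 0.284, H_out = 10.260 kJ/mol
  T = 324.8 K: K = (2.247, 0.596, 0.183), RR gives ψ = 0.213, H_out = 7.294 kJ/mol
  T = 322.1 K: K = (2.174, 0.569, 0.178), RR gives ψ = 0.173, H_out = 5.664 kJ/mol
  T = 323.5 K: K = (2.212, 0.583, 0.180), RR gives ψ = 0.194, H_out = 6.521 kJ/mol
Linear interpolation between T = 323.5 (H_out = 6.521) and T = 324.8 (H_out = 7.294) on hF = 7.285 gives T ≈ 324.8 K, at which ψ = 0.21.

T = 324.8 K, V/F = 0.21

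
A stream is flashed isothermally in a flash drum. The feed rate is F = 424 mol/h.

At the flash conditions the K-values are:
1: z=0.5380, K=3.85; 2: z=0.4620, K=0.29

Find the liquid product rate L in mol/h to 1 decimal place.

L = 171.4 mol/h

Let ψ = V/F and solve Σ zᵢ(Kᵢ−1)/(1+ψ(Kᵢ−1)) = 0.
g(0) = ΣzᵢKᵢ − 1 = 1.2053 and g(1) = 1 − Σzᵢ/Kᵢ = -0.7328, so a root lies in (0, 1).
Binary case is linear: z₁(K₁−1)(1+ψ(K₂−1)) + z₂(K₂−1)(1+ψ(K₁−1)) = 0
⇒ ψ = [z₁(K₁−1)+z₂(K₂−1)] / [−(K₁−1)(K₂−1)] = 1.20528/2.02350 = 0.5956
Then V = ψ·F = 0.5956·424 = 252.6 mol/h and L = F − V = 171.4 mol/h.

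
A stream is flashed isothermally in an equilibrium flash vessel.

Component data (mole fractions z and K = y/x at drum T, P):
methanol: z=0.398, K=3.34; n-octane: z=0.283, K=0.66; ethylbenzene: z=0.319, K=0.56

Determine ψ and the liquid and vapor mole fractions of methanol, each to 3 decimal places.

ψ = 0.749, x_methanol = 0.145, y_methanol = 0.483

Material balance + equilibrium reduce to Σ zᵢ(Kᵢ−1)/(1+ψ(Kᵢ−1)) = 0.
Check two-phase: ΣzᵢKᵢ = 1.695 > 1 and Σzᵢ/Kᵢ = 1.118 > 1, so g(0) = 0.695 > 0 and g(1) = -0.118 < 0.
Iterate (Newton) starting at ψ = 0.3:
  ψ = 0.300: g = 0.2783, g' = -0.875 → ψ = 0.618
  ψ = 0.618: g = 0.0661, g' = -0.533 → ψ = 0.742
  ψ = 0.742: g = 0.0032, g' = -0.486 → ψ = 0.749
Converged at ψ = 0.749.
Compositions from xᵢ = zᵢ/(1+ψ(Kᵢ−1)), yᵢ = Kᵢxᵢ:
  methanol: x = 0.145, y = 0.483
  n-octane: x = 0.380, y = 0.251
  ethylbenzene: x = 0.476, y = 0.266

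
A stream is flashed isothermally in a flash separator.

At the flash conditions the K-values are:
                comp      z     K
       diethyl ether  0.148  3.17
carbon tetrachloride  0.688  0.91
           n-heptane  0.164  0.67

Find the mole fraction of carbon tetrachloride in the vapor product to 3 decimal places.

y_carbon tetrachloride = 0.664

Let ψ = V/F and solve Σ zᵢ(Kᵢ−1)/(1+ψ(Kᵢ−1)) = 0.
Check two-phase: ΣzᵢKᵢ = 1.205 > 1 and Σzᵢ/Kᵢ = 1.048 > 1, so g(0) = 0.205 > 0 and g(1) = -0.048 < 0.
Iterate (Newton) starting at ψ = 0.5:
  ψ = 0.500: g = 0.0244, g' = -0.192 → ψ = 0.627
  ψ = 0.627: g = 0.0022, g' = -0.160 → ψ = 0.641
Converged at ψ = 0.641.
Compositions from xᵢ = zᵢ/(1+ψ(Kᵢ−1)), yᵢ = Kᵢxᵢ:
  diethyl ether: x = 0.062, y = 0.196
  carbon tetrachloride: x = 0.730, y = 0.664
  n-heptane: x = 0.208, y = 0.139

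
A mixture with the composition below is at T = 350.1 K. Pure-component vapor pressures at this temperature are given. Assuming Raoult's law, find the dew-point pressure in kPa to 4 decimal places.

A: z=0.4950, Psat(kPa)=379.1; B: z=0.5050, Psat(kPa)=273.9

Pdew = 317.5145 kPa

At the dew point ψ → 1, so Σzᵢ/Kᵢ = 1 with Kᵢ = Pᵢˢᵃᵗ/P ⇒ 1/P = Σzᵢ/Pᵢˢᵃᵗ.
1/P = 0.4950/379.1 + 0.5050/273.9 = 0.0031495 ⇒ P = 317.5145 kPa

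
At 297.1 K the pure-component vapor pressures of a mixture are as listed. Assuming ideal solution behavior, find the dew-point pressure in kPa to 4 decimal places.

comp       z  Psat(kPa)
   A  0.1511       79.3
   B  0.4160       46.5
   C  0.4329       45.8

Pdew = 49.2523 kPa

At the dew point ψ → 1, so Σzᵢ/Kᵢ = 1 with Kᵢ = Pᵢˢᵃᵗ/P ⇒ 1/P = Σzᵢ/Pᵢˢᵃᵗ.
1/P = 0.1511/79.3 + 0.4160/46.5 + 0.4329/45.8 = 0.0203036 ⇒ P = 49.2523 kPa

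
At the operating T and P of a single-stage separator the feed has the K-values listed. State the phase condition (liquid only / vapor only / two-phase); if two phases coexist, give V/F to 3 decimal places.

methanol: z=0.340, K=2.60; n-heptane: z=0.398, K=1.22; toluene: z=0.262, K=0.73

ΣzᵢKᵢ = 1.561; Σzᵢ/Kᵢ = 0.816.
Since Σzᵢ/Kᵢ < 1 the mixture is above its dew point — single vapor phase.

vapor only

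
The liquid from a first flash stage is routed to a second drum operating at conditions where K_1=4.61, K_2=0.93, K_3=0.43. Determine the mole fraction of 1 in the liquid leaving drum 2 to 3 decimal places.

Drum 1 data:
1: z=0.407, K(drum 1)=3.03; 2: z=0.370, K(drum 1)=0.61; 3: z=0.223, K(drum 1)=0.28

Drum 1:
Newton iteration, ψ₁⁰ = 0.5:
  ψ₁ = 0.500: g = -0.0201, g' = -0.782 → ψ₁ = 0.474
Converged at ψ₁ = 0.474.
Drum-1 compositions:
  1: x = 0.207, y = 0.628
  2: x = 0.454, y = 0.277
  3: x = 0.339, y = 0.095
Drum-2 feed = drum-1 liquid: z₂ = (0.2073, 0.4540, 0.3387).
Drum 2:
Material balance + equilibrium reduce to Σ zᵢ(Kᵢ−1)/(1+ψ₂(Kᵢ−1)) = 0.
Feasibility: ΣzᵢKᵢ = 1.524, Σzᵢ/Kᵢ = 1.321 — both > 1, two phases present.
Newton iteration, ψ₂⁰ = 0.69:
  ψ₂ = 0.690: g = -0.1372, g' = -0.523 → ψ₂ = 0.428
  ψ₂ = 0.428: g = 0.0061, g' = -0.612 → ψ₂ = 0.438
Converged at ψ₂ = 0.438.
  1: x = 0.080, y = 0.370
  2: x = 0.468, y = 0.436
  3: x = 0.451, y = 0.194

x_1 (drum 2) = 0.080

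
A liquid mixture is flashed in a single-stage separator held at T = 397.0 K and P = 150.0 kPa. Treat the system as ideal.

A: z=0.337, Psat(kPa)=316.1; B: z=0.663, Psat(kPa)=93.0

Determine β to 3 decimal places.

β = 0.288

Raoult's law: Kᵢ = Pᵢˢᵃᵗ/P = Pᵢˢᵃᵗ/150.0.
  K_A = 316.1/150.0 = 2.10733, K_B = 93.0/150.0 = 0.62000
Let β = V/F and solve Σ zᵢ(Kᵢ−1)/(1+β(Kᵢ−1)) = 0.
Check two-phase: ΣzᵢKᵢ = 1.121 > 1 and Σzᵢ/Kᵢ = 1.229 > 1, so g(0) = 0.121 > 0 and g(1) = -0.229 < 0.
Iterate (Newton) starting at β = 0.56:
  β = 0.560: g = -0.0897, g' = -0.312 → β = 0.272
  β = 0.272: g = 0.0057, g' = -0.363 → β = 0.288
Converged at β = 0.288.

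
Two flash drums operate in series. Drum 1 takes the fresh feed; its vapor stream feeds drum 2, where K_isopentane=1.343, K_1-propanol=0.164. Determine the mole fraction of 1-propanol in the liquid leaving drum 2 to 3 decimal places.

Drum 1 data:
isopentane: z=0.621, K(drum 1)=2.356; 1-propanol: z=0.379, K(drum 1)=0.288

x_1-propanol (drum 2) = 0.291

Drum 1:
Rachford–Rice: g(ψ₁) = Σ zᵢ(Kᵢ−1)/(1+ψ₁(Kᵢ−1)) = 0.
Check two-phase: ΣzᵢKᵢ = 1.572 > 1 and Σzᵢ/Kᵢ = 1.580 > 1, so g(0) = 0.572 > 0 and g(1) = -0.580 < 0.
Binary case is linear: z₁(K₁−1)(1+ψ₁(K₂−1)) + z₂(K₂−1)(1+ψ₁(K₁−1)) = 0
⇒ ψ₁ = [z₁(K₁−1)+z₂(K₂−1)] / [−(K₁−1)(K₂−1)] = 0.5722/0.9655 = 0.593
Drum-1 compositions:
  isopentane: x = 0.344, y = 0.811
  1-propanol: x = 0.656, y = 0.189
Drum-2 feed = drum-1 vapor: z₂ = (0.8112, 0.1888).
Drum 2:
Rachford–Rice: g(ψ₂) = Σ zᵢ(Kᵢ−1)/(1+ψ₂(Kᵢ−1)) = 0.
g(0) = ΣzᵢKᵢ − 1 = 0.120 and g(1) = 1 − Σzᵢ/Kᵢ = -0.755, so a root lies in (0, 1).
Binary case is linear: z₁(K₁−1)(1+ψ₂(K₂−1)) + z₂(K₂−1)(1+ψ₂(K₁−1)) = 0
⇒ ψ₂ = [z₁(K₁−1)+z₂(K₂−1)] / [−(K₁−1)(K₂−1)] = 0.1204/0.2867 = 0.420
  isopentane: x = 0.709, y = 0.952
  1-propanol: x = 0.291, y = 0.048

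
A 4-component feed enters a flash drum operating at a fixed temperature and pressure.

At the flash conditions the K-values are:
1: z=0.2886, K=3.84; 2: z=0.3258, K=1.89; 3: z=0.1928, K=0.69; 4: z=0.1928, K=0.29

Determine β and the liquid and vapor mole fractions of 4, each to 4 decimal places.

Iterate (Newton) starting at β = 0.69:
  β = 0.6900: g = 0.11219, g' = -0.7683 → β = 0.8360
  β = 0.8360: g = -0.00833, g' = -0.9114 → β = 0.8269
  β = 0.8269: g = -0.00007, g' = -0.8968 → β = 0.8268
Converged at β = 0.8268.
Compositions from xᵢ = zᵢ/(1+β(Kᵢ−1)), yᵢ = Kᵢxᵢ:
  1: x = 0.0862, y = 0.3310
  2: x = 0.1877, y = 0.3547
  3: x = 0.2592, y = 0.1789
  4: x = 0.4669, y = 0.1354

β = 0.8268, x_4 = 0.4669, y_4 = 0.1354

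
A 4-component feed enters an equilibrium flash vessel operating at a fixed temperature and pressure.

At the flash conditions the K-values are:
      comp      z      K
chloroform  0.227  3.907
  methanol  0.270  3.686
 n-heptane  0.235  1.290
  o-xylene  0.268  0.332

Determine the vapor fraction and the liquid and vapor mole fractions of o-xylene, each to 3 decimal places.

ψ = 0.900, x_o-xylene = 0.672, y_o-xylene = 0.223

Rachford–Rice: g(ψ) = Σ zᵢ(Kᵢ−1)/(1+ψ(Kᵢ−1)) = 0.
Check two-phase: ΣzᵢKᵢ = 2.274 > 1 and Σzᵢ/Kᵢ = 1.121 > 1, so g(0) = 1.274 > 0 and g(1) = -0.121 < 0.
Iterate (Newton) starting at ψ = 0.54:
  ψ = 0.540: g = 0.3316, g' = -0.922 → ψ = 0.900
Converged at ψ = 0.900.
Compositions from xᵢ = zᵢ/(1+ψ(Kᵢ−1)), yᵢ = Kᵢxᵢ:
  chloroform: x = 0.063, y = 0.245
  methanol: x = 0.079, y = 0.291
  n-heptane: x = 0.186, y = 0.240
  o-xylene: x = 0.672, y = 0.223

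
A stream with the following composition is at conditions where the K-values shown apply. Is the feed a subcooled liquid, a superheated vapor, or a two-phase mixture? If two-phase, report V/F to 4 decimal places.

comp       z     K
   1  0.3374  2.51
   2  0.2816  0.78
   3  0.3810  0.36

ΣzᵢKᵢ = 1.2037; Σzᵢ/Kᵢ = 1.5538.
Both exceed 1, so a two-phase solution exists.
Rachford–Rice: g(ψ) = Σ zᵢ(Kᵢ−1)/(1+ψ(Kᵢ−1)) = 0.
Newton iteration, ψ⁰ = 0.5:
  ψ = 0.5000: g = -0.13790, g' = -0.6045 → ψ = 0.2719
  ψ = 0.2719: g = 0.00010, g' = -0.6308 → ψ = 0.2720
Converged at ψ = 0.2720.

two-phase, V/F = 0.2720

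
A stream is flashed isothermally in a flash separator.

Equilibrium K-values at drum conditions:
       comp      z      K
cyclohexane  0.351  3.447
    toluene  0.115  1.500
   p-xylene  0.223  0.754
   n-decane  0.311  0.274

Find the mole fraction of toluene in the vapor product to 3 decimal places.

Rachford–Rice: g(V/F) = Σ zᵢ(Kᵢ−1)/(1+V/F(Kᵢ−1)) = 0.
g(0) = ΣzᵢKᵢ − 1 = 0.636 and g(1) = 1 − Σzᵢ/Kᵢ = -0.609, so a root lies in (0, 1).
Iterate (Newton) starting at V/F = 0.5:
  V/F = 0.500: g = 0.0153, g' = -0.865 → V/F = 0.518
Converged at V/F = 0.518.
Compositions from xᵢ = zᵢ/(1+V/F(Kᵢ−1)), yᵢ = Kᵢxᵢ:
  cyclohexane: x = 0.155, y = 0.534
  toluene: x = 0.091, y = 0.137
  p-xylene: x = 0.256, y = 0.193
  n-decane: x = 0.498, y = 0.137

y_toluene = 0.137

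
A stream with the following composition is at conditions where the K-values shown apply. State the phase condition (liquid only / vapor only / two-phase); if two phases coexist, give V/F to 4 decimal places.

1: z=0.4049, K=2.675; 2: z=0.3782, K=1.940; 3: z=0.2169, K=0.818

ΣzᵢKᵢ = 1.9942; Σzᵢ/Kᵢ = 0.6115.
Since Σzᵢ/Kᵢ < 1 the mixture is above its dew point — single vapor phase.

vapor only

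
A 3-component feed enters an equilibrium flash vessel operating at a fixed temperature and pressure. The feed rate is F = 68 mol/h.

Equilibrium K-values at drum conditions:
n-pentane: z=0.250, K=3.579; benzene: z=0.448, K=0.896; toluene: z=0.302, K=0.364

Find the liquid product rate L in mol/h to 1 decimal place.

L = 39.6 mol/h

Let ψ = V/F and solve Σ zᵢ(Kᵢ−1)/(1+ψ(Kᵢ−1)) = 0.
Check two-phase: ΣzᵢKᵢ = 1.406 > 1 and Σzᵢ/Kᵢ = 1.400 > 1, so g(0) = 0.406 > 0 and g(1) = -0.400 < 0.
Iterate (Newton) starting at ψ = 0.45:
  ψ = 0.450: g = -0.0195, g' = -0.601 → ψ = 0.417
  ψ = 0.417: g = 0.0002, g' = -0.617 → ψ = 0.418
Converged at ψ = 0.418.
Then V = ψ·F = 0.4179·68 = 28.4 mol/h and L = F − V = 39.6 mol/h.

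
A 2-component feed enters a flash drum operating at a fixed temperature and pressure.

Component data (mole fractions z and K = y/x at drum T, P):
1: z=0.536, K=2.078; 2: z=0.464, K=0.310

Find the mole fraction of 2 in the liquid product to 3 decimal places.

x_2 = 0.610

Newton–Raphson from ψ = 0.7:
  ψ = 0.700: g = -0.2900, g' = -1.029 → ψ = 0.418
  ψ = 0.418: g = -0.0517, g' = -0.732 → ψ = 0.348
  ψ = 0.348: g = -0.0008, g' = -0.712 → ψ = 0.346
Converged at ψ = 0.346.
Compositions from xᵢ = zᵢ/(1+ψ(Kᵢ−1)), yᵢ = Kᵢxᵢ:
  1: x = 0.390, y = 0.811
  2: x = 0.610, y = 0.189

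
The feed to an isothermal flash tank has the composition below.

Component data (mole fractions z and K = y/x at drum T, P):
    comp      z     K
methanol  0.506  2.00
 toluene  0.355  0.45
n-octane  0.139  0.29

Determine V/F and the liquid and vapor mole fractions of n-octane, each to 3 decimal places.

Iterate (Newton) starting at V/F = 0.57:
  V/F = 0.570: g = -0.1279, g' = -0.631 → V/F = 0.367
  V/F = 0.367: g = -0.0081, g' = -0.568 → V/F = 0.353
Converged at V/F = 0.353.
Compositions from xᵢ = zᵢ/(1+V/F(Kᵢ−1)), yᵢ = Kᵢxᵢ:
  methanol: x = 0.374, y = 0.748
  toluene: x = 0.441, y = 0.198
  n-octane: x = 0.185, y = 0.054

V/F = 0.353, x_n-octane = 0.185, y_n-octane = 0.054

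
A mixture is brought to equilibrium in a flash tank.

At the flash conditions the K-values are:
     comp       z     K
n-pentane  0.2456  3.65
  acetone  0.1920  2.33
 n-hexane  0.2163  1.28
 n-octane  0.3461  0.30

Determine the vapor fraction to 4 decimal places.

ψ = 0.6309

Iterate (Newton) starting at ψ = 0.38:
  ψ = 0.3800: g = 0.21859, g' = -0.9067 → ψ = 0.6211
  ψ = 0.6211: g = 0.00880, g' = -0.8913 → ψ = 0.6310
  ψ = 0.6310: g = -0.00003, g' = -0.8982 → ψ = 0.6309
Converged at ψ = 0.6309.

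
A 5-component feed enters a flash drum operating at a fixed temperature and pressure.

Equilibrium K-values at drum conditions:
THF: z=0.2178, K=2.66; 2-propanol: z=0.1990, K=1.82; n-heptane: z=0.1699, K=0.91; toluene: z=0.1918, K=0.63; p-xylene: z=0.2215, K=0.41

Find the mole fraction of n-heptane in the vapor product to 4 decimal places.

Let ψ = V/F and solve Σ zᵢ(Kᵢ−1)/(1+ψ(Kᵢ−1)) = 0.
Check two-phase: ΣzᵢKᵢ = 1.3078 > 1 and Σzᵢ/Kᵢ = 1.2226 > 1, so g(0) = 0.3078 > 0 and g(1) = -0.2226 < 0.
Newton–Raphson from ψ = 0.56:
  ψ = 0.5600: g = -0.00159, g' = -0.4393 → ψ = 0.5564
Converged at ψ = 0.5564.
Compositions from xᵢ = zᵢ/(1+ψ(Kᵢ−1)), yᵢ = Kᵢxᵢ:
  THF: x = 0.1132, y = 0.3012
  2-propanol: x = 0.1367, y = 0.2487
  n-heptane: x = 0.1789, y = 0.1628
  toluene: x = 0.2415, y = 0.1522
  p-xylene: x = 0.3297, y = 0.1352

y_n-heptane = 0.1628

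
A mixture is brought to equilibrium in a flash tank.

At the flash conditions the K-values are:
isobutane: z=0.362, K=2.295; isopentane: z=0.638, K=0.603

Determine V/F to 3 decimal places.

Material balance + equilibrium reduce to Σ zᵢ(Kᵢ−1)/(1+V/F(Kᵢ−1)) = 0.
g(0) = ΣzᵢKᵢ − 1 = 0.216 and g(1) = 1 − Σzᵢ/Kᵢ = -0.216, so a root lies in (0, 1).
Binary case is linear: z₁(K₁−1)(1+V/F(K₂−1)) + z₂(K₂−1)(1+V/F(K₁−1)) = 0
⇒ V/F = [z₁(K₁−1)+z₂(K₂−1)] / [−(K₁−1)(K₂−1)] = 0.2155/0.5141 = 0.419

V/F = 0.419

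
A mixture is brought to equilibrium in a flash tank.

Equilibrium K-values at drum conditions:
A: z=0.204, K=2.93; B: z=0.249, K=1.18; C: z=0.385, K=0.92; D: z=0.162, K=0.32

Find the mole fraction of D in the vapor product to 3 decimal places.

y_D = 0.089

Rachford–Rice: g(ψ) = Σ zᵢ(Kᵢ−1)/(1+ψ(Kᵢ−1)) = 0.
Check two-phase: ΣzᵢKᵢ = 1.298 > 1 and Σzᵢ/Kᵢ = 1.205 > 1, so g(0) = 0.298 > 0 and g(1) = -0.205 < 0.
Newton iteration, ψ⁰ = 0.7:
  ψ = 0.700: g = -0.0356, g' = -0.419 → ψ = 0.615
  ψ = 0.615: g = -0.0014, g' = -0.389 → ψ = 0.612
Converged at ψ = 0.612.
Compositions from xᵢ = zᵢ/(1+ψ(Kᵢ−1)), yᵢ = Kᵢxᵢ:
  A: x = 0.094, y = 0.274
  B: x = 0.224, y = 0.265
  C: x = 0.405, y = 0.372
  D: x = 0.277, y = 0.089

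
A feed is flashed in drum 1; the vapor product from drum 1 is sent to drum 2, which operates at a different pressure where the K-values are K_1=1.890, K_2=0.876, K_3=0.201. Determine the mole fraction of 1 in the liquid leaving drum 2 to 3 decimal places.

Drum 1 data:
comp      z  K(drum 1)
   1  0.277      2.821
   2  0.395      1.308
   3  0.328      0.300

Drum 1:
Rachford–Rice: g(ψ₁) = Σ zᵢ(Kᵢ−1)/(1+ψ₁(Kᵢ−1)) = 0.
Check two-phase: ΣzᵢKᵢ = 1.396 > 1 and Σzᵢ/Kᵢ = 1.494 > 1, so g(0) = 0.396 > 0 and g(1) = -0.494 < 0.
Newton–Raphson from ψ₁ = 0.57:
  ψ₁ = 0.570: g = -0.0310, g' = -0.693 → ψ₁ = 0.525
  ψ₁ = 0.525: g = -0.0006, g' = -0.670 → ψ₁ = 0.524
Converged at ψ₁ = 0.524.
Drum-1 compositions:
  1: x = 0.142, y = 0.400
  2: x = 0.340, y = 0.445
  3: x = 0.518, y = 0.155
Drum-2 feed = drum-1 vapor: z₂ = (0.3997, 0.4448, 0.1555).
Drum 2:
Rachford–Rice: g(ψ₂) = Σ zᵢ(Kᵢ−1)/(1+ψ₂(Kᵢ−1)) = 0.
g(0) = ΣzᵢKᵢ − 1 = 0.176 and g(1) = 1 − Σzᵢ/Kᵢ = -0.493, so a root lies in (0, 1).
Newton iteration, ψ₂⁰ = 0.5:
  ψ₂ = 0.500: g = -0.0195, g' = -0.435 → ψ₂ = 0.455
  ψ₂ = 0.455: g = -0.0005, g' = -0.413 → ψ₂ = 0.454
Converged at ψ₂ = 0.454.
  1: x = 0.285, y = 0.538
  2: x = 0.471, y = 0.413
  3: x = 0.244, y = 0.049

x_1 (drum 2) = 0.285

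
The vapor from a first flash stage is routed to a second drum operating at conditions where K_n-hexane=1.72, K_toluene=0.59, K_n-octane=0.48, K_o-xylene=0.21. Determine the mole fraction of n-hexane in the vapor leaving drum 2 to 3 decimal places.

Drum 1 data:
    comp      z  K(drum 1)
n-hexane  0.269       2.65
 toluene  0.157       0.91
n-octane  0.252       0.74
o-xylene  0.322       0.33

y_n-hexane (drum 2) = 0.756

Drum 1:
Newton–Raphson from ψ₁ = 0.5:
  ψ₁ = 0.500: g = -0.1713, g' = -0.571 → ψ₁ = 0.200
  ψ₁ = 0.200: g = 0.0012, g' = -0.627 → ψ₁ = 0.202
Converged at ψ₁ = 0.202.
Drum-1 compositions:
  n-hexane: x = 0.202, y = 0.535
  toluene: x = 0.160, y = 0.146
  n-octane: x = 0.266, y = 0.197
  o-xylene: x = 0.372, y = 0.123
Drum-2 feed = drum-1 vapor: z₂ = (0.5348, 0.1455, 0.1968, 0.1229).
Drum 2:
Iterate (Newton) starting at ψ₂ = 0.41:
  ψ₂ = 0.410: g = -0.0480, g' = -0.454 → ψ₂ = 0.304
  ψ₂ = 0.304: g = -0.0016, g' = -0.426 → ψ₂ = 0.300
Converged at ψ₂ = 0.300.
  n-hexane: x = 0.440, y = 0.756
  toluene: x = 0.166, y = 0.098
  n-octane: x = 0.233, y = 0.112
  o-xylene: x = 0.161, y = 0.034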